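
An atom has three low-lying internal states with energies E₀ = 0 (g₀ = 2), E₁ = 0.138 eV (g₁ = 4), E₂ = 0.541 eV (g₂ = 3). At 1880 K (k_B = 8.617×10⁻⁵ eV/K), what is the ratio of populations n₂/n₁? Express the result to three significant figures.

0.0623

k_BT = 8.617×10⁻⁵ × 1880 K = 0.16200 eV.
n₂/n₁ = (g₂/g₁) exp[−(E₂−E₁)/kT] = (3/4) × exp(−(0.403 eV)/(0.16200 eV)) = (3/4) × exp(-2.4877) = 0.0623.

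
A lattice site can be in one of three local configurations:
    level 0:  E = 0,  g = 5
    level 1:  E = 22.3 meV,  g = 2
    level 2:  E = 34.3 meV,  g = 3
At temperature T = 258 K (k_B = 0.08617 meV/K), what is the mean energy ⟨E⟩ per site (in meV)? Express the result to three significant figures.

6.02 meV

k_BT = 0.08617 × 258 K = 22.232 meV.
Eᵢ/kT = 0, 1.0031, 1.5428.
Z = Σ gᵢe^(−Eᵢ/kT) = 5·e^(−0) + 2·e^(−1.0031) + 3·e^(−1.5428) = 5.0000 + 0.73348 + 0.64135 = 6.3748.
⟨E⟩ = Σ Eᵢ gᵢe^(−Eᵢ/kT) / Z = (0·5.0000 + 22.3·0.73348 + 34.3·0.64135) / 6.3748 = 6.02 meV.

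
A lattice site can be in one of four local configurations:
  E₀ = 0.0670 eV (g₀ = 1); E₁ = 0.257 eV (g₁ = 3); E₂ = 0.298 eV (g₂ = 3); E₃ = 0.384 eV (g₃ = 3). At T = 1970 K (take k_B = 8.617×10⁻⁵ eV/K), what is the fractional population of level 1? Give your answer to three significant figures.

k_BT = 8.617×10⁻⁵ × 1970 K = 0.16975 eV.
Eᵢ/kT = 0.39470, 1.5140, 1.7555, 2.2622.
Z = Σ gᵢe^(−Eᵢ/kT) = 1·e^(−0.39470) + 3·e^(−1.5140) + 3·e^(−1.7555) + 3·e^(−2.2622) = 0.67388 + 0.66008 + 0.51846 + 0.31236 = 2.1648.
P₁ = g₁ e^(−E₁/kT) / Z = 0.66008/2.1648 = 0.305.

0.305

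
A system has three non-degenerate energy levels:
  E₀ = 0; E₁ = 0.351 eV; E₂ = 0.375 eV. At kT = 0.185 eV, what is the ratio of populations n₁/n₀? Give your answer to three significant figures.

n₁/n₀ = exp[−(E₁−E₀)/kT] = exp(−(0.351 eV)/(0.185 eV)) = exp(-1.8973) = 0.150.

0.150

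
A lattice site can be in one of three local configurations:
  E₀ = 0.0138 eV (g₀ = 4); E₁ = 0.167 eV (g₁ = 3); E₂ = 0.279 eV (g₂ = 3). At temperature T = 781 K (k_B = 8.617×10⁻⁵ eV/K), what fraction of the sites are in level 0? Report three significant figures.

0.916

k_BT = 8.617×10⁻⁵ × 781 K = 0.067299 eV.
Eᵢ/kT = 0.20506, 2.4815, 4.1457.
Z = Σ gᵢe^(−Eᵢ/kT) = 4·e^(−0.20506) + 3·e^(−2.4815) + 3·e^(−4.1457) = 3.2584 + 0.25085 + 0.047497 = 3.5567.
P₀ = g₀ e^(−E₀/kT) / Z = 3.2584/3.5567 = 0.916.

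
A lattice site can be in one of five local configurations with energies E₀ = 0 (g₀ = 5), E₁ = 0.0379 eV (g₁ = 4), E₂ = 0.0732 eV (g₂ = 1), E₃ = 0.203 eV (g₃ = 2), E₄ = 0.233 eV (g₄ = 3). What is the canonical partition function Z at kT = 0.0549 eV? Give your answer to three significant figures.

Eᵢ/kT = 0, 0.69035, 1.3333, 3.6976, 4.2441.
Z = Σ gᵢe^(−Eᵢ/kT) = 5·e^(−0) + 4·e^(−0.69035) + 1·e^(−1.3333) + 2·e^(−3.6976) + 3·e^(−4.2441) = 5.0000 + 2.0056 + 0.26361 + 0.049566 + 0.043046 = 7.3618.

Z = 7.36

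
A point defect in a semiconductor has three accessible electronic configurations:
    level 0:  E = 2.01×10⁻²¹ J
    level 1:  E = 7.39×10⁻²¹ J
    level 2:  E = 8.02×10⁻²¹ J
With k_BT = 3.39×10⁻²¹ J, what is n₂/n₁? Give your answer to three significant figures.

0.830

n₂/n₁ = exp[−(E₂−E₁)/kT] = exp(−(0.63 ×10⁻²¹ J)/(3.39 ×10⁻²¹ J)) = exp(-0.18584) = 0.830.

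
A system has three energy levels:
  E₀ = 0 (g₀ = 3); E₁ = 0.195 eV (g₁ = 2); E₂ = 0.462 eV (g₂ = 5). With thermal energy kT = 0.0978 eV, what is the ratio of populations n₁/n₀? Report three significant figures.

0.0908

n₁/n₀ = (g₁/g₀) exp[−(E₁−E₀)/kT] = (2/3) × exp(−(0.195 eV)/(0.0978 eV)) = (2/3) × exp(-1.9939) = 0.0908.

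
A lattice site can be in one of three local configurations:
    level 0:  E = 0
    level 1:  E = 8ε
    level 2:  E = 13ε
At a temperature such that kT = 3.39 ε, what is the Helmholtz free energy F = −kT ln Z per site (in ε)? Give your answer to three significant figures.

-0.372 ε

Eᵢ/kT = 0, 2.3599, 3.8348.
Z = Σ e^(−Eᵢ/kT) = e^(−0) + e^(−2.3599) + e^(−3.8348) = 1.0000 + 0.094430 + 0.021606 = 1.1160.
F = −kT ln Z = −3.39 × ln(1.1160) = −3.39 × 0.10975 = -0.372 ε.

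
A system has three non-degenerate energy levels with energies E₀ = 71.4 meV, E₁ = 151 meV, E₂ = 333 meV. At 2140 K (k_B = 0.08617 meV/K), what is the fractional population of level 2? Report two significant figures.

k_BT = 0.08617 × 2140 K = 184.4 meV.
Eᵢ/kT = 0.3872, 0.8189, 1.806.
Z = Σ e^(−Eᵢ/kT) = e^(−0.3872) + e^(−0.8189) + e^(−1.806) = 0.6790 + 0.4409 + 0.1643 = 1.284.
P₂ = e^(−E₂/kT) / Z = 0.1643/1.284 = 0.13.

0.13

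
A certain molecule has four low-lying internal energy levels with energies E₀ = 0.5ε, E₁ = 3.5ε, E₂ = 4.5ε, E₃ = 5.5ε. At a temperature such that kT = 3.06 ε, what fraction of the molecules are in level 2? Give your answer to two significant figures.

Eᵢ/kT = 0.1634, 1.144, 1.471, 1.797.
Z = Σ e^(−Eᵢ/kT) = e^(−0.1634) + e^(−1.144) + e^(−1.471) + e^(−1.797) = 0.8493 + 0.3185 + 0.2297 + 0.1658 = 1.563.
P₂ = e^(−E₂/kT) / Z = 0.2297/1.563 = 0.15.

0.15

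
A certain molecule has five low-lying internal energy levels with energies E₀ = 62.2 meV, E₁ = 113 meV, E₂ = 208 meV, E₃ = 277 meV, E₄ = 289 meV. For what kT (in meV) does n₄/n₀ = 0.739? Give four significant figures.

n₄/n₀ = exp[−(E₄−E₀)/kT] = 0.739.
⇒ (E₄−E₀)/kT = ln(1/0.739) = ln(1.35318) = 0.302457.
kT = 226.8 meV / 0.302457 = 749.9 meV.

749.9 meV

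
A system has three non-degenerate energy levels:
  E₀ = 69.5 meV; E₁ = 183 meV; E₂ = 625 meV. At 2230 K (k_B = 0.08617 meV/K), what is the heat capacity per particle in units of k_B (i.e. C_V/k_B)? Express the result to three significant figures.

k_BT = 0.08617 × 2230 K = 192.16 meV.
Eᵢ/kT = 0.36168, 0.95233, 3.2525.
Z = Σ e^(−Eᵢ/kT) = e^(−0.36168) + e^(−0.95233) + e^(−3.2525) = 0.69651 + 0.38584 + 0.038677 = 1.1210.
⟨E⟩ = 127.73 meV, ⟨E²⟩ = 28005 meV².
C_V/k_B = (⟨E²⟩ − ⟨E⟩²)/(kT)² = (28005 − 16315)/36925 = 0.317.

0.317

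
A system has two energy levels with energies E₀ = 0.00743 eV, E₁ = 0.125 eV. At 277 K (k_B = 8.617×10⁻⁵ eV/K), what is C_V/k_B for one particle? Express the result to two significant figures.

k_BT = 8.617×10⁻⁵ × 277 K = 0.02387 eV.
Eᵢ/kT = 0.3113, 5.237.
Z = Σ e^(−Eᵢ/kT) = e^(−0.3113) + e^(−5.237) = 0.7325 + 0.005316 = 0.7378.
⟨E⟩ = 0.008277 eV, ⟨E²⟩ = 0.0001674 eV².
C_V/k_B = (⟨E²⟩ − ⟨E⟩²)/(kT)² = (0.0001674 − 0.00006851)/0.0005698 = 0.17.

0.17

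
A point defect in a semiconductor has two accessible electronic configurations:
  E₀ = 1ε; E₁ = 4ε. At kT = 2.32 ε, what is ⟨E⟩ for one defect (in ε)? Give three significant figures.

Eᵢ/kT = 0.43103, 1.7241.
Z = Σ e^(−Eᵢ/kT) = e^(−0.43103) + e^(−1.7241) = 0.64984 + 0.17833 = 0.82817.
⟨E⟩ = Σ Eᵢ e^(−Eᵢ/kT) / Z = (1·0.64984 + 4·0.17833) / 0.82817 = 1.65 ε.

1.65 ε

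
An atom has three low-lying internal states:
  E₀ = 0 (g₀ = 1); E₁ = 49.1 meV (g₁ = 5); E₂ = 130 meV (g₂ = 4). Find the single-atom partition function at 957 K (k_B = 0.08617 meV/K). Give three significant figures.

k_BT = 0.08617 × 957 K = 82.465 meV.
Eᵢ/kT = 0, 0.59540, 1.5764.
Z = Σ gᵢe^(−Eᵢ/kT) = 1·e^(−0) + 5·e^(−0.59540) + 4·e^(−1.5764) = 1.0000 + 2.7567 + 0.82687 = 4.5836.

Z = 4.58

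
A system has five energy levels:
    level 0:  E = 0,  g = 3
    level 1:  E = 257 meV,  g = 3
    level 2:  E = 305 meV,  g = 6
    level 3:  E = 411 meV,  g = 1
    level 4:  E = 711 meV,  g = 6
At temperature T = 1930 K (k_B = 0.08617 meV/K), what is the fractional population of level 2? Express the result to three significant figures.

k_BT = 0.08617 × 1930 K = 166.31 meV.
Eᵢ/kT = 0, 1.5453, 1.8339, 2.4713, 4.2751.
Z = Σ gᵢe^(−Eᵢ/kT) = 3·e^(−0) + 3·e^(−1.5453) + 6·e^(−1.8339) + 1·e^(−2.4713) + 6·e^(−4.2751) = 3.0000 + 0.63974 + 0.95874 + 0.084475 + 0.083464 = 4.7664.
P₂ = g₂ e^(−E₂/kT) / Z = 0.95874/4.7664 = 0.201.

0.201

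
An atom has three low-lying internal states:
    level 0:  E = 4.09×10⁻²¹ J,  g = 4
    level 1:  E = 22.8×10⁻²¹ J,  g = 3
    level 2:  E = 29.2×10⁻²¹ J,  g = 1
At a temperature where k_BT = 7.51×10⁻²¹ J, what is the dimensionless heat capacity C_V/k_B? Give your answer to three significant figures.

Eᵢ/kT = 0.54461, 3.0360, 3.8881.
Z = Σ gᵢe^(−Eᵢ/kT) = 4·e^(−0.54461) + 3·e^(−3.0360) + 1·e^(−3.8881) = 2.3203 + 0.14408 + 0.020484 = 2.4849.
⟨E⟩ = 5.3818, ⟨E²⟩ = 52.790.
C_V/k_B = (⟨E²⟩ − ⟨E⟩²)/(kT)² = (52.790 − 28.964)/56.400 = 0.422.

0.422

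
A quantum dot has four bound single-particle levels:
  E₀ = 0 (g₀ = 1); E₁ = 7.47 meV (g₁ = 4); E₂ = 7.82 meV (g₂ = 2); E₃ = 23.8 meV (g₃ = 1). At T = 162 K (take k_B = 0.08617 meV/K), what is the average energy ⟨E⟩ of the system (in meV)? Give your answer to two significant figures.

6.6 meV

k_BT = 0.08617 × 162 K = 13.96 meV.
Eᵢ/kT = 0, 0.5351, 0.5602, 1.705.
Z = Σ gᵢe^(−Eᵢ/kT) = 1·e^(−0) + 4·e^(−0.5351) + 2·e^(−0.5602) + 1·e^(−1.705) = 1.000 + 2.342 + 1.142 + 0.1818 = 4.666.
⟨E⟩ = Σ Eᵢ gᵢe^(−Eᵢ/kT) / Z = (0·1.000 + 7.47·2.342 + 7.82·1.142 + 23.8·0.1818) / 4.666 = 6.6 meV.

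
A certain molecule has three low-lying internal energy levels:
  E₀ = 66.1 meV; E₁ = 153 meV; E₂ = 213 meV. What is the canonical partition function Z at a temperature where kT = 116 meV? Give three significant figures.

Eᵢ/kT = 0.56983, 1.3190, 1.8362.
Z = Σ e^(−Eᵢ/kT) = e^(−0.56983) + e^(−1.3190) + e^(−1.8362) = 0.56562 + 0.26740 + 0.15942 = 0.99244.

Z = 0.992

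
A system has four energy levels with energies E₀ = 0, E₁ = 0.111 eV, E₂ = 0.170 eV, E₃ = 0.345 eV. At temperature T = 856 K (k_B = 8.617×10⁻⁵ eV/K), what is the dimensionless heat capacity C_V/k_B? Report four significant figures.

k_BT = 8.617×10⁻⁵ × 856 K = 0.0737615 eV.
Eᵢ/kT = 0, 1.50485, 2.30473, 4.67724.
Z = Σ e^(−Eᵢ/kT) = e^(−0) + e^(−1.50485) + e^(−2.30473) + e^(−4.67724) = 1.00000 + 0.222051 + 0.0997857 + 0.00930466 = 1.33114.
⟨E⟩ = 0.0336714 eV, ⟨E²⟩ = 0.00505370 eV².
C_V/k_B = (⟨E²⟩ − ⟨E⟩²)/(kT)² = (0.00505370 − 0.00113376)/0.00544076 = 0.7205.

0.7205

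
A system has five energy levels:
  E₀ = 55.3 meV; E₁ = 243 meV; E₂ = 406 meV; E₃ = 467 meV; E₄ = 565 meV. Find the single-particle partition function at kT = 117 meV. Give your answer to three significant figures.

Z = 0.806

Eᵢ/kT = 0.47265, 2.0769, 3.4701, 3.9915, 4.8291.
Z = Σ e^(−Eᵢ/kT) = e^(−0.47265) + e^(−2.0769) + e^(−3.4701) + e^(−3.9915) + e^(−4.8291) = 0.62335 + 0.12532 + 0.031114 + 0.018472 + 0.0079937 = 0.80625.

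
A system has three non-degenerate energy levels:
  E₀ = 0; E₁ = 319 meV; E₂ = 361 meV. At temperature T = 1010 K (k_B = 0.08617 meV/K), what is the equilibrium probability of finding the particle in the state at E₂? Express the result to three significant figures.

k_BT = 0.08617 × 1010 K = 87.032 meV.
Eᵢ/kT = 0, 3.6653, 4.1479.
Z = Σ e^(−Eᵢ/kT) = e^(−0) + e^(−3.6653) + e^(−4.1479) = 1.0000 + 0.025596 + 0.015798 = 1.0414.
P₂ = e^(−E₂/kT) / Z = 0.015798/1.0414 = 0.0152.

0.0152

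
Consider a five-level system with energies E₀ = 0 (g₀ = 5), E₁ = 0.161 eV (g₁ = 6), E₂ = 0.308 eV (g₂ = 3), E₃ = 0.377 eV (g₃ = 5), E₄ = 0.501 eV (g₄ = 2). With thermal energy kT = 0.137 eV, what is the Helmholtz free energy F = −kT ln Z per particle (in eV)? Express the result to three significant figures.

Eᵢ/kT = 0, 1.1752, 2.2482, 2.7518, 3.6569.
Z = Σ gᵢe^(−Eᵢ/kT) = 5·e^(−0) + 6·e^(−1.1752) + 3·e^(−2.2482) + 5·e^(−2.7518) + 2·e^(−3.6569) = 5.0000 + 1.8525 + 0.31677 + 0.31906 + 0.051625 = 7.5400.
F = −kT ln Z = −0.137 × ln(7.5400) = −0.137 × 2.0202 = -0.277 eV.

-0.277 eV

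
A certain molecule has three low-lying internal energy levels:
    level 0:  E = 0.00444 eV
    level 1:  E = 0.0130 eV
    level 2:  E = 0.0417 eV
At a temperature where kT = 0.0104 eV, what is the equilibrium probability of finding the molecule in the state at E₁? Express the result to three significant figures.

Eᵢ/kT = 0.42692, 1.2500, 4.0096.
Z = Σ e^(−Eᵢ/kT) = e^(−0.42692) + e^(−1.2500) + e^(−4.0096) = 0.65252 + 0.28650 + 0.018141 = 0.95716.
P₁ = e^(−E₁/kT) / Z = 0.28650/0.95716 = 0.299.

0.299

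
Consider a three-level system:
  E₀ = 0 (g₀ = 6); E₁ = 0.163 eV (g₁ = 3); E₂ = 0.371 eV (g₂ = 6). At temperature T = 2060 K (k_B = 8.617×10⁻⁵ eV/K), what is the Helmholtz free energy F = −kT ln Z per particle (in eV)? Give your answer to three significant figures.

k_BT = 8.617×10⁻⁵ × 2060 K = 0.17751 eV.
Eᵢ/kT = 0, 0.91826, 2.0900.
Z = Σ gᵢe^(−Eᵢ/kT) = 6·e^(−0) + 3·e^(−0.91826) + 6·e^(−2.0900) = 6.0000 + 1.1976 + 0.74212 = 7.9397.
F = −kT ln Z = −0.17751 × ln(7.9397) = −0.17751 × 2.0719 = -0.368 eV.

-0.368 eV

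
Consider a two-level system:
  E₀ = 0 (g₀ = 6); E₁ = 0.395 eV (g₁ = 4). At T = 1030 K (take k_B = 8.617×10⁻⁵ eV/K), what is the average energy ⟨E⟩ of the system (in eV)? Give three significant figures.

0.00305 eV

k_BT = 8.617×10⁻⁵ × 1030 K = 0.088755 eV.
Eᵢ/kT = 0, 4.4505.
Z = Σ gᵢe^(−Eᵢ/kT) = 6·e^(−0) + 4·e^(−4.4505) = 6.0000 + 0.046691 = 6.0467.
⟨E⟩ = Σ Eᵢ gᵢe^(−Eᵢ/kT) / Z = (0·6.0000 + 0.395·0.046691) / 6.0467 = 0.00305 eV.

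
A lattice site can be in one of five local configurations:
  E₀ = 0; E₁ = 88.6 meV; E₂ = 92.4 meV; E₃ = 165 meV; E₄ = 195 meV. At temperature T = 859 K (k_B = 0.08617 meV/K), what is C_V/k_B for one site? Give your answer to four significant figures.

k_BT = 0.08617 × 859 K = 74.0200 meV.
Eᵢ/kT = 0, 1.19697, 1.24831, 2.22913, 2.63442.
Z = Σ e^(−Eᵢ/kT) = e^(−0) + e^(−1.19697) + e^(−1.24831) + e^(−2.22913) + e^(−2.63442) = 1.00000 + 0.302108 + 0.286989 + 0.107622 + 0.0717606 = 1.76848.
⟨E⟩ = 48.0839 meV, ⟨E²⟩ = 5926.27 meV².
C_V/k_B = (⟨E²⟩ − ⟨E⟩²)/(kT)² = (5926.27 − 2312.06)/5478.96 = 0.6597.

0.6597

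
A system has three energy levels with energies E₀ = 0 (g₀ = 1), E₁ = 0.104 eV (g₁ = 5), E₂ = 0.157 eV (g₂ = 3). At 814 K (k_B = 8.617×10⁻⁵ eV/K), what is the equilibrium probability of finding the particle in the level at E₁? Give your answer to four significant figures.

k_BT = 8.617×10⁻⁵ × 814 K = 0.0701424 eV.
Eᵢ/kT = 0, 1.48270, 2.23830.
Z = Σ gᵢe^(−Eᵢ/kT) = 1·e^(−0) + 5·e^(−1.48270) + 3·e^(−2.23830) = 1.00000 + 1.13512 + 0.319919 = 2.45504.
P₁ = g₁ e^(−E₁/kT) / Z = 1.13512/2.45504 = 0.4624.

0.4624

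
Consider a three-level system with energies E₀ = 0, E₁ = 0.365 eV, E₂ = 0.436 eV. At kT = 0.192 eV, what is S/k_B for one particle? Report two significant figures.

Eᵢ/kT = 0, 1.901, 2.271.
Z = Σ e^(−Eᵢ/kT) = e^(−0) + e^(−1.901) + e^(−2.271) = 1.000 + 0.1494 + 0.1032 = 1.253.
⟨E⟩ = Σ EᵢPᵢ = 0.07943 eV.
S/k_B = ln Z + ⟨E⟩/kT = ln(1.253) + 0.07943/0.192 = 0.2255 + 0.4137 = 0.64.

0.64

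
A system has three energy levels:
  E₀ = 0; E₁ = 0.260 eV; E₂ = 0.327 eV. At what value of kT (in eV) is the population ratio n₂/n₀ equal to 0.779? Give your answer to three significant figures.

1.31 eV

n₂/n₀ = exp[−(E₂−E₀)/kT] = 0.779.
⇒ (E₂−E₀)/kT = ln(1/0.779) = ln(1.2837) = 0.24975.
kT = 0.327 eV / 0.24975 = 1.31 eV.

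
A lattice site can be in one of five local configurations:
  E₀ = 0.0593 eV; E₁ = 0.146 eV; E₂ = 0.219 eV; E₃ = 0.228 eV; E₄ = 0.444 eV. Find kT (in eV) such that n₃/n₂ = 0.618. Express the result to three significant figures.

0.0187 eV

n₃/n₂ = exp[−(E₃−E₂)/kT] = 0.618.
⇒ (E₃−E₂)/kT = ln(1/0.618) = ln(1.6181) = 0.48125.
kT = 0.009 eV / 0.48125 = 0.0187 eV.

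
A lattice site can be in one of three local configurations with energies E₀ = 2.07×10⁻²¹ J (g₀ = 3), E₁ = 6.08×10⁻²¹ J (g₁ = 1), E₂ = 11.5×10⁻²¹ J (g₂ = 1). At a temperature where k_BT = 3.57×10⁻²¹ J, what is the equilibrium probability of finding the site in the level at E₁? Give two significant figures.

0.096

Eᵢ/kT = 0.5798, 1.703, 3.221.
Z = Σ gᵢe^(−Eᵢ/kT) = 3·e^(−0.5798) + 1·e^(−1.703) + 1·e^(−3.221) = 1.680 + 0.1821 + 0.03992 = 1.902.
P₁ = g₁ e^(−E₁/kT) / Z = 0.1821/1.902 = 0.096.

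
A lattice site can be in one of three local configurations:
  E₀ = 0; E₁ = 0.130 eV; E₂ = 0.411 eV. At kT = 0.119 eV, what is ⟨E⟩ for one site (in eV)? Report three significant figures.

0.0414 eV

Eᵢ/kT = 0, 1.0924, 3.4538.
Z = Σ e^(−Eᵢ/kT) = e^(−0) + e^(−1.0924) + e^(−3.4538) = 1.0000 + 0.33541 + 0.031625 = 1.3670.
⟨E⟩ = Σ Eᵢ e^(−Eᵢ/kT) / Z = (0·1.0000 + 0.130·0.33541 + 0.411·0.031625) / 1.3670 = 0.0414 eV.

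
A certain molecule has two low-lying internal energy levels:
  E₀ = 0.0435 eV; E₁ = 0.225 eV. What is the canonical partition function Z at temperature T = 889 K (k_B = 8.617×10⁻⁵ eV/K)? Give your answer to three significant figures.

k_BT = 8.617×10⁻⁵ × 889 K = 0.076605 eV.
Eᵢ/kT = 0.56785, 2.9371.
Z = Σ e^(−Eᵢ/kT) = e^(−0.56785) + e^(−2.9371) = 0.56674 + 0.053019 = 0.61976.

Z = 0.620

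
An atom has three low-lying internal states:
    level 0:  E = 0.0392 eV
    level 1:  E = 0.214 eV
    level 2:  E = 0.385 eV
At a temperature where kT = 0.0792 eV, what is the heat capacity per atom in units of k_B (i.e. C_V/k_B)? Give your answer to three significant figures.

Eᵢ/kT = 0.49495, 2.7020, 4.8611.
Z = Σ e^(−Eᵢ/kT) = e^(−0.49495) + e^(−2.7020) + e^(−4.8611) = 0.60960 + 0.067071 + 0.0077420 = 0.68441.
⟨E⟩ = 0.060242 eV, ⟨E²⟩ = 0.0075333 eV².
C_V/k_B = (⟨E²⟩ − ⟨E⟩²)/(kT)² = (0.0075333 − 0.0036291)/0.0062726 = 0.622.

0.622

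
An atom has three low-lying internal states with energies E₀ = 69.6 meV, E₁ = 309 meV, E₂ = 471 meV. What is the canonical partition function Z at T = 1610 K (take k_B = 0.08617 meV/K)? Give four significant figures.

Z = 0.7469

k_BT = 0.08617 × 1610 K = 138.734 meV.
Eᵢ/kT = 0.501679, 2.22728, 3.39499.
Z = Σ e^(−Eᵢ/kT) = e^(−0.501679) + e^(−2.22728) + e^(−3.39499) = 0.605513 + 0.107821 + 0.0335409 = 0.746875.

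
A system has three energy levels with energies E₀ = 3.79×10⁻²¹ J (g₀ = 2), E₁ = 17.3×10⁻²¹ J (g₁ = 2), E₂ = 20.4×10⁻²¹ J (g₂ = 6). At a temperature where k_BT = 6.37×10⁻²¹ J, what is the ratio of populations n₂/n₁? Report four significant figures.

n₂/n₁ = (g₂/g₁) exp[−(E₂−E₁)/kT] = (6/2) × exp(−(3.1 ×10⁻²¹ J)/(6.37 ×10⁻²¹ J)) = (6/2) × exp(-0.486656) = 1.844.

1.844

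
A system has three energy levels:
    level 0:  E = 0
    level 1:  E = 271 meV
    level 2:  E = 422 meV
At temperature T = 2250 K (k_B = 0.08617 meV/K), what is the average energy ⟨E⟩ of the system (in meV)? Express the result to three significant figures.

k_BT = 0.08617 × 2250 K = 193.88 meV.
Eᵢ/kT = 0, 1.3978, 2.1766.
Z = Σ e^(−Eᵢ/kT) = e^(−0) + e^(−1.3978) + e^(−2.1766) = 1.0000 + 0.24714 + 0.11343 = 1.3606.
⟨E⟩ = Σ Eᵢ e^(−Eᵢ/kT) / Z = (0·1.0000 + 271·0.24714 + 422·0.11343) / 1.3606 = 84.4 meV.

84.4 meV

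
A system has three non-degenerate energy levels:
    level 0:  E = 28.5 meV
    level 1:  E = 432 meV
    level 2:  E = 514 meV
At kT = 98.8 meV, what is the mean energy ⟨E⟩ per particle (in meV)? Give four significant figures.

Eᵢ/kT = 0.288462, 4.37247, 5.20243.
Z = Σ e^(−Eᵢ/kT) = e^(−0.288462) + e^(−4.37247) + e^(−5.20243) = 0.749415 + 0.0126200 + 0.00550318 = 0.767538.
⟨E⟩ = Σ Eᵢ e^(−Eᵢ/kT) / Z = (28.5·0.749415 + 432·0.0126200 + 514·0.00550318) / 0.767538 = 38.62 meV.

38.62 meV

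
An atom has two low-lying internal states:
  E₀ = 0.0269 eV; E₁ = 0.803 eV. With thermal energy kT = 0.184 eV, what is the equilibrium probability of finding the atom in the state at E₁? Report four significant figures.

0.01452

Eᵢ/kT = 0.146196, 4.36413.
Z = Σ e^(−Eᵢ/kT) = e^(−0.146196) + e^(−4.36413) = 0.863988 + 0.0127257 = 0.876714.
P₁ = e^(−E₁/kT) / Z = 0.0127257/0.876714 = 0.01452.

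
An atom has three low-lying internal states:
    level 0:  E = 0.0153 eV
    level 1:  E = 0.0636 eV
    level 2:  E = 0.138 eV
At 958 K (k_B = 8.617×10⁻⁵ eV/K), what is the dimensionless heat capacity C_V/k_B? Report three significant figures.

k_BT = 8.617×10⁻⁵ × 958 K = 0.082551 eV.
Eᵢ/kT = 0.18534, 0.77043, 1.6717.
Z = Σ e^(−Eᵢ/kT) = e^(−0.18534) + e^(−0.77043) + e^(−1.6717) = 0.83082 + 0.46281 + 0.18793 = 1.4816.
⟨E⟩ = 0.045951 eV, ⟨E²⟩ = 0.0038104 eV².
C_V/k_B = (⟨E²⟩ − ⟨E⟩²)/(kT)² = (0.0038104 − 0.0021115)/0.0068147 = 0.249.

0.249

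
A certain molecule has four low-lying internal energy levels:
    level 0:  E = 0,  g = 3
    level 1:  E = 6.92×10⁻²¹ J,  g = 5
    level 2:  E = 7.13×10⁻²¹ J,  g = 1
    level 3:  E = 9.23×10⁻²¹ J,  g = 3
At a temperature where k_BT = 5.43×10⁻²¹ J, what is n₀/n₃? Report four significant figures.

5.473

n₀/n₃ = (g₀/g₃) exp[−(E₀−E₃)/kT] = (3/3) × exp(−(-9.23 ×10⁻²¹ J)/(5.43 ×10⁻²¹ J)) = (3/3) × exp(1.69982) = 5.473.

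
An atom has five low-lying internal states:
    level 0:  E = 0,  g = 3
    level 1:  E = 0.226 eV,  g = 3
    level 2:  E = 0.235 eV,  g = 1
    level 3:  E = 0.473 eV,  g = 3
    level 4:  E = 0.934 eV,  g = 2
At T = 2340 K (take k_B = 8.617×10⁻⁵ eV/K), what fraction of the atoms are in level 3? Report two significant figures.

0.063

k_BT = 8.617×10⁻⁵ × 2340 K = 0.2016 eV.
Eᵢ/kT = 0, 1.121, 1.166, 2.346, 4.633.
Z = Σ gᵢe^(−Eᵢ/kT) = 3·e^(−0) + 3·e^(−1.121) + 1·e^(−1.166) + 3·e^(−2.346) + 2·e^(−4.633) = 3.000 + 0.9779 + 0.3116 + 0.2873 + 0.01945 = 4.596.
P₃ = g₃ e^(−E₃/kT) / Z = 0.2873/4.596 = 0.063.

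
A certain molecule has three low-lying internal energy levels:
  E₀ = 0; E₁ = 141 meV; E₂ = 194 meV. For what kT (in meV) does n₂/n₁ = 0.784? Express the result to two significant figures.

n₂/n₁ = exp[−(E₂−E₁)/kT] = 0.784.
⇒ (E₂−E₁)/kT = ln(1/0.784) = ln(1.276) = 0.2437.
kT = 53 meV / 0.2437 = 220 meV.

220 meV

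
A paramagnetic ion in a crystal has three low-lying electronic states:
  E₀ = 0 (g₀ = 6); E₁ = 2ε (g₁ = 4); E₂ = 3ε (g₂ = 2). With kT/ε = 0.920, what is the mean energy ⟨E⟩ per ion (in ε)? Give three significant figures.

Eᵢ/kT = 0, 2.1739, 3.2609.
Z = Σ gᵢe^(−Eᵢ/kT) = 6·e^(−0) + 4·e^(−2.1739) + 2·e^(−3.2609) = 6.0000 + 0.45493 + 0.076708 = 6.5316.
⟨E⟩ = Σ Eᵢ gᵢe^(−Eᵢ/kT) / Z = (0·6.0000 + 2·0.45493 + 3·0.076708) / 6.5316 = 0.175 ε.

0.175 ε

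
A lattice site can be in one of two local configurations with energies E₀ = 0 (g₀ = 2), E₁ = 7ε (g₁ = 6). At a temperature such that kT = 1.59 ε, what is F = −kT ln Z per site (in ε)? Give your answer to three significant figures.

Eᵢ/kT = 0, 4.4025.
Z = Σ gᵢe^(−Eᵢ/kT) = 2·e^(−0) + 6·e^(−4.4025) = 2.0000 + 0.073480 = 2.0735.
F = −kT ln Z = −1.59 × ln(2.0735) = −1.59 × 0.72924 = -1.16 ε.

-1.16 ε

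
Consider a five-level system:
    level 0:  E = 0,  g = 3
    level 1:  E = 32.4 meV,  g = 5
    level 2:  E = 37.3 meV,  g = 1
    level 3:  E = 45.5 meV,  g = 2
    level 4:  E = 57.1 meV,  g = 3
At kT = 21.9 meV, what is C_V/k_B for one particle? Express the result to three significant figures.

0.753

Eᵢ/kT = 0, 1.4795, 1.7032, 2.0776, 2.6073.
Z = Σ gᵢe^(−Eᵢ/kT) = 3·e^(−0) + 5·e^(−1.4795) + 1·e^(−1.7032) + 2·e^(−2.0776) + 3·e^(−2.6073) = 3.0000 + 1.1388 + 0.18210 + 0.25046 + 0.22120 = 4.7926.
⟨E⟩ = 14.129 meV, ⟨E²⟩ = 560.98 meV².
C_V/k_B = (⟨E²⟩ − ⟨E⟩²)/(kT)² = (560.98 − 199.63)/479.61 = 0.753.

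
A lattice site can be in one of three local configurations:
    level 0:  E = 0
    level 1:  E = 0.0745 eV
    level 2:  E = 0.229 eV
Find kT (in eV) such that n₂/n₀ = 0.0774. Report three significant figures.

n₂/n₀ = exp[−(E₂−E₀)/kT] = 0.0774.
⇒ (E₂−E₀)/kT = ln(1/0.0774) = ln(12.920) = 2.5588.
kT = 0.229 eV / 2.5588 = 0.0895 eV.

0.0895 eV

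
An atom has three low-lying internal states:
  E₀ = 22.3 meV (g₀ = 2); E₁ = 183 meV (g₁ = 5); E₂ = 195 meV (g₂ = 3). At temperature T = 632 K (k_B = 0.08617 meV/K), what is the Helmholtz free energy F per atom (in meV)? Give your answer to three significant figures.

k_BT = 0.08617 × 632 K = 54.459 meV.
Eᵢ/kT = 0.40948, 3.3603, 3.5807.
Z = Σ gᵢe^(−Eᵢ/kT) = 2·e^(−0.40948) + 5·e^(−3.3603) + 3·e^(−3.5807) = 1.3280 + 0.17362 + 0.083569 = 1.5852.
F = −kT ln Z = −54.459 × ln(1.5852) = −54.459 × 0.46071 = -25.1 meV.

-25.1 meV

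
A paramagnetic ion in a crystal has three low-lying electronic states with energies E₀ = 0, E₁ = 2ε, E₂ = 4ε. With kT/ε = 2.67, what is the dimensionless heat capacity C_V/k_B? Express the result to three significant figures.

0.287

Eᵢ/kT = 0, 0.74906, 1.4981.
Z = Σ e^(−Eᵢ/kT) = e^(−0) + e^(−0.74906) + e^(−1.4981) = 1.0000 + 0.47281 + 0.22355 = 1.6964.
⟨E⟩ = 1.0845 ε, ⟨E²⟩ = 3.2233 ε².
C_V/k_B = (⟨E²⟩ − ⟨E⟩²)/(kT)² = (3.2233 − 1.1761)/7.1289 = 0.287.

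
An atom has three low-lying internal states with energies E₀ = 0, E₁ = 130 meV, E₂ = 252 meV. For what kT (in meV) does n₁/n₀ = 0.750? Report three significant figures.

n₁/n₀ = exp[−(E₁−E₀)/kT] = 0.750.
⇒ (E₁−E₀)/kT = ln(1/0.750) = ln(1.3333) = 0.28766.
kT = 130 meV / 0.28766 = 452 meV.

452 meV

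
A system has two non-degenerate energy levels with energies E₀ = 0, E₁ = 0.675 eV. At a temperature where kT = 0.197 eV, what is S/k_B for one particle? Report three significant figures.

Eᵢ/kT = 0, 3.4264.
Z = Σ e^(−Eᵢ/kT) = e^(−0) + e^(−3.4264) = 1.0000 + 0.032504 = 1.0325.
⟨E⟩ = Σ EᵢPᵢ = 0.021250 eV.
S/k_B = ln Z + ⟨E⟩/kT = ln(1.0325) + 0.021250/0.197 = 0.031983 + 0.10787 = 0.140.

0.140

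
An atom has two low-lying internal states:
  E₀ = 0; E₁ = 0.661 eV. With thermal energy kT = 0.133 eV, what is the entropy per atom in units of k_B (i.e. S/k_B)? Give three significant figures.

Eᵢ/kT = 0, 4.9699.
Z = Σ e^(−Eᵢ/kT) = e^(−0) + e^(−4.9699) = 1.0000 + 0.0069438 = 1.0069.
⟨E⟩ = Σ EᵢPᵢ = 0.0045584 eV.
S/k_B = ln Z + ⟨E⟩/kT = ln(1.0069) + 0.0045584/0.133 = 0.0068763 + 0.034274 = 0.0412.

0.0412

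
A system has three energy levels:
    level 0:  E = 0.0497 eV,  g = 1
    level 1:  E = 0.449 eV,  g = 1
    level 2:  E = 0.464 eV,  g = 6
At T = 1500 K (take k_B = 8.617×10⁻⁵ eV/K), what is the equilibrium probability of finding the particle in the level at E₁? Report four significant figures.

k_BT = 8.617×10⁻⁵ × 1500 K = 0.129255 eV.
Eᵢ/kT = 0.384511, 3.47375, 3.58980.
Z = Σ gᵢe^(−Eᵢ/kT) = 1·e^(−0.384511) + 1·e^(−3.47375) + 6·e^(−3.58980) = 0.680783 + 0.0310006 + 0.165623 = 0.877407.
P₁ = g₁ e^(−E₁/kT) / Z = 0.0310006/0.877407 = 0.03533.

0.03533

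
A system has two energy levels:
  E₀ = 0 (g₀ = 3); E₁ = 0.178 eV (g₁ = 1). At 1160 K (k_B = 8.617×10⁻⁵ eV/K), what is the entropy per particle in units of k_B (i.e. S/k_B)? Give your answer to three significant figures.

1.25

k_BT = 8.617×10⁻⁵ × 1160 K = 0.099957 eV.
Eᵢ/kT = 0, 1.7808.
Z = Σ gᵢe^(−Eᵢ/kT) = 3·e^(−0) + 1·e^(−1.7808) = 3.0000 + 0.16850 = 3.1685.
⟨E⟩ = Σ EᵢPᵢ = 0.0094660 eV.
S/k_B = ln Z + ⟨E⟩/kT = ln(3.1685) + 0.0094660/0.099957 = 1.1533 + 0.094701 = 1.25.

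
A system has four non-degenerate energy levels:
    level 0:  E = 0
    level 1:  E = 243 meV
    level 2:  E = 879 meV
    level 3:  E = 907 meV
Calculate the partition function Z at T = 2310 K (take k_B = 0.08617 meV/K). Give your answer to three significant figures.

k_BT = 0.08617 × 2310 K = 199.05 meV.
Eᵢ/kT = 0, 1.2208, 4.4160, 4.5566.
Z = Σ e^(−Eᵢ/kT) = e^(−0) + e^(−1.2208) + e^(−4.4160) + e^(−4.5566) = 1.0000 + 0.29499 + 0.012082 + 0.010498 = 1.3176.

Z = 1.32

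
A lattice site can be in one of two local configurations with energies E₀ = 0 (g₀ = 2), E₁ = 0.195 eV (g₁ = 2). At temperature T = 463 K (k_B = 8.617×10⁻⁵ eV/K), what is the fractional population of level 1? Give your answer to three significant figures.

k_BT = 8.617×10⁻⁵ × 463 K = 0.039897 eV.
Eᵢ/kT = 0, 4.8876.
Z = Σ gᵢe^(−Eᵢ/kT) = 2·e^(−0) + 2·e^(−4.8876) = 2.0000 + 0.015079 = 2.0151.
P₁ = g₁ e^(−E₁/kT) / Z = 0.015079/2.0151 = 0.00748.

0.00748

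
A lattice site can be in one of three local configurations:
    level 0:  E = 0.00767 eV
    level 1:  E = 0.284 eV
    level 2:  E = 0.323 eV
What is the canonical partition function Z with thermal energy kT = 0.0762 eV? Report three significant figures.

Z = 0.943

Eᵢ/kT = 0.10066, 3.7270, 4.2388.
Z = Σ e^(−Eᵢ/kT) = e^(−0.10066) + e^(−3.7270) + e^(−4.2388) = 0.90424 + 0.024065 + 0.014425 = 0.94273.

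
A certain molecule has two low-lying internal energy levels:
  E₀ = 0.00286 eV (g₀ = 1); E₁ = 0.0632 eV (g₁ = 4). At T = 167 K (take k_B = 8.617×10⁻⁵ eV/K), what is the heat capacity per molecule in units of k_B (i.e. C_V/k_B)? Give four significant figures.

0.9444

k_BT = 8.617×10⁻⁵ × 167 K = 0.0143904 eV.
Eᵢ/kT = 0.198744, 4.39182.
Z = Σ gᵢe^(−Eᵢ/kT) = 1·e^(−0.198744) + 4·e^(−4.39182) = 0.819760 + 0.0495127 = 0.869273.
⟨E⟩ = 0.00629689 eV, ⟨E²⟩ = 0.000235221 eV².
C_V/k_B = (⟨E²⟩ − ⟨E⟩²)/(kT)² = (0.000235221 − 0.0000396508)/0.000207084 = 0.9444.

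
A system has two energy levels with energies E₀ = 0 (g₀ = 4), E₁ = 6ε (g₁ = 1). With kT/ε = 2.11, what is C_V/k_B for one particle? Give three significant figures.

0.114

Eᵢ/kT = 0, 2.8436.
Z = Σ gᵢe^(−Eᵢ/kT) = 4·e^(−0) + 1·e^(−2.8436) = 4.0000 + 0.058216 = 4.0582.
⟨E⟩ = 0.086072 ε, ⟨E²⟩ = 0.51643 ε².
C_V/k_B = (⟨E²⟩ − ⟨E⟩²)/(kT)² = (0.51643 − 0.0074084)/4.4521 = 0.114.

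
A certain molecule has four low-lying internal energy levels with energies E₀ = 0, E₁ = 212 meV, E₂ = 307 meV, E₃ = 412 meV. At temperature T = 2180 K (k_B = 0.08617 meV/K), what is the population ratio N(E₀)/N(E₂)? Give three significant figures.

5.13

k_BT = 0.08617 × 2180 K = 187.85 meV.
n₀/n₂ = exp[−(E₀−E₂)/kT] = exp(−(-307 meV)/(187.85 meV)) = exp(1.6343) = 5.13.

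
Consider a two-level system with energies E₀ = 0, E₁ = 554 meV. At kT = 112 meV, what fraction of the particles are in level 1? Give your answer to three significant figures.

0.00706

Eᵢ/kT = 0, 4.9464.
Z = Σ e^(−Eᵢ/kT) = e^(−0) + e^(−4.9464) = 1.0000 + 0.0071090 = 1.0071.
P₁ = e^(−E₁/kT) / Z = 0.0071090/1.0071 = 0.00706.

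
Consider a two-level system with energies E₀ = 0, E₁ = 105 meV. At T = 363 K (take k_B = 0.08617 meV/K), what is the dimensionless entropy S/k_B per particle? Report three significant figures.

0.147

k_BT = 0.08617 × 363 K = 31.280 meV.
Eᵢ/kT = 0, 3.3568.
Z = Σ e^(−Eᵢ/kT) = e^(−0) + e^(−3.3568) = 1.0000 + 0.034847 = 1.0348.
⟨E⟩ = Σ EᵢPᵢ = 3.5359 meV.
S/k_B = ln Z + ⟨E⟩/kT = ln(1.0348) + 3.5359/31.280 = 0.034208 + 0.11304 = 0.147.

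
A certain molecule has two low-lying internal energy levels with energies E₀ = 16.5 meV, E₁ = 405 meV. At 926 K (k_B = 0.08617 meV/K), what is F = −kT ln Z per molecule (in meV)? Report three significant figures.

15.9 meV

k_BT = 0.08617 × 926 K = 79.793 meV.
Eᵢ/kT = 0.20679, 5.0756.
Z = Σ e^(−Eᵢ/kT) = e^(−0.20679) + e^(−5.0756) = 0.81319 + 0.0062473 = 0.81944.
F = −kT ln Z = −79.793 × ln(0.81944) = −79.793 × -0.19913 = 15.9 meV.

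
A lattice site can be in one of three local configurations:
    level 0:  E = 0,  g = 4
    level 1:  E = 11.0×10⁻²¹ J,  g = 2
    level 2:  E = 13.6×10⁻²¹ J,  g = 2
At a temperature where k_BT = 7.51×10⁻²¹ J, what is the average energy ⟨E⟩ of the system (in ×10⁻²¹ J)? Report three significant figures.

Eᵢ/kT = 0, 1.4647, 1.8109.
Z = Σ gᵢe^(−Eᵢ/kT) = 4·e^(−0) + 2·e^(−1.4647) + 2·e^(−1.8109) = 4.0000 + 0.46229 + 0.32701 = 4.7893.
⟨E⟩ = Σ Eᵢ gᵢe^(−Eᵢ/kT) / Z = (0·4.0000 + 11.0·0.46229 + 13.6·0.32701) / 4.7893 = 1.99 ×10⁻²¹ J.

1.99 ×10⁻²¹ J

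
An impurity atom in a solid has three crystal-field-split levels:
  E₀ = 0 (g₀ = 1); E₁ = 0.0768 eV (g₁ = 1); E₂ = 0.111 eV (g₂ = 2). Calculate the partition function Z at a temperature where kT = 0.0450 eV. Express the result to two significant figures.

Z = 1.4

Eᵢ/kT = 0, 1.707, 2.467.
Z = Σ gᵢe^(−Eᵢ/kT) = 1·e^(−0) + 1·e^(−1.707) + 2·e^(−2.467) = 1.000 + 0.1814 + 0.1697 = 1.351.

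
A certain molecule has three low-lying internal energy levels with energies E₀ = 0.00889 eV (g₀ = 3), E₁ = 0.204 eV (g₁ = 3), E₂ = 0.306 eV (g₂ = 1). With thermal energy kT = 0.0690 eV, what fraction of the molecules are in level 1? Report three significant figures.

0.0556

Eᵢ/kT = 0.12884, 2.9565, 4.4348.
Z = Σ gᵢe^(−Eᵢ/kT) = 3·e^(−0.12884) + 3·e^(−2.9565) + 1·e^(−4.4348) = 2.6373 + 0.15600 + 0.011857 = 2.8052.
P₁ = g₁ e^(−E₁/kT) / Z = 0.15600/2.8052 = 0.0556.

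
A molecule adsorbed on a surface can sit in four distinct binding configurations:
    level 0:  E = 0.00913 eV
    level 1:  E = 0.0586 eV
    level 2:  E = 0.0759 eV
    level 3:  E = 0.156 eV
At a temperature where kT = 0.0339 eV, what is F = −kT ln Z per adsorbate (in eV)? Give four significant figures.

Eᵢ/kT = 0.269322, 1.72861, 2.23894, 4.60177.
Z = Σ e^(−Eᵢ/kT) = e^(−0.269322) + e^(−1.72861) + e^(−2.23894) + e^(−4.60177) = 0.763897 + 0.177531 + 0.106571 + 0.0100341 = 1.05803.
F = −kT ln Z = −0.0339 × ln(1.05803) = −0.0339 × 0.0564087 = -0.001912 eV.

-0.001912 eV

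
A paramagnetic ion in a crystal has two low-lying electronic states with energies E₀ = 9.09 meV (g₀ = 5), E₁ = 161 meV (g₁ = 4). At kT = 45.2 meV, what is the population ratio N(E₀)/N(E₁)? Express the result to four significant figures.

n₀/n₁ = (g₀/g₁) exp[−(E₀−E₁)/kT] = (5/4) × exp(−(-151.91 meV)/(45.2 meV)) = (5/4) × exp(3.36084) = 36.02.

36.02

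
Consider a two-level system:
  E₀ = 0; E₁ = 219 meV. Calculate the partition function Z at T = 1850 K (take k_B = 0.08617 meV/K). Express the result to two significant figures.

k_BT = 0.08617 × 1850 K = 159.4 meV.
Eᵢ/kT = 0, 1.374.
Z = Σ e^(−Eᵢ/kT) = e^(−0) + e^(−1.374) = 1.000 + 0.2531 = 1.253.

Z = 1.3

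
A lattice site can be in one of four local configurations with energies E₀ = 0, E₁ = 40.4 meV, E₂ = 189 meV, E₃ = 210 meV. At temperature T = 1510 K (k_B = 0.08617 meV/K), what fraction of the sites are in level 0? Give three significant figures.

0.462

k_BT = 0.08617 × 1510 K = 130.12 meV.
Eᵢ/kT = 0, 0.31048, 1.4525, 1.6139.
Z = Σ e^(−Eᵢ/kT) = e^(−0) + e^(−0.31048) + e^(−1.4525) + e^(−1.6139) = 1.0000 + 0.73309 + 0.23398 + 0.19911 = 2.1662.
P₀ = e^(−E₀/kT) / Z = 1.0000/2.1662 = 0.462.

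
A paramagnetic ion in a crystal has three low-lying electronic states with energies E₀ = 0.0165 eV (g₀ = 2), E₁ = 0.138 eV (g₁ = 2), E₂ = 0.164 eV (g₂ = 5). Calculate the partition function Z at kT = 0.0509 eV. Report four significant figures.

Eᵢ/kT = 0.324165, 2.71120, 3.22200.
Z = Σ gᵢe^(−Eᵢ/kT) = 2·e^(−0.324165) + 2·e^(−2.71120) + 5·e^(−3.22200) = 1.44626 + 0.132914 + 0.199376 = 1.77855.

Z = 1.779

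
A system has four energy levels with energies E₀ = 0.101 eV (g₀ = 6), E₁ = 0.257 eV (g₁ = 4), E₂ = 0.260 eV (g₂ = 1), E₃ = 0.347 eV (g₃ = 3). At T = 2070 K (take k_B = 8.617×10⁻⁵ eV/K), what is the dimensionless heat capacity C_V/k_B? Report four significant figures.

0.2387

k_BT = 8.617×10⁻⁵ × 2070 K = 0.178372 eV.
Eᵢ/kT = 0.566232, 1.44081, 1.45763, 1.94537.
Z = Σ gᵢe^(−Eᵢ/kT) = 6·e^(−0.566232) + 4·e^(−1.44081) + 1·e^(−1.45763) + 3·e^(−1.94537) = 3.40596 + 0.946944 + 0.232787 + 0.428803 = 5.01449.
⟨E⟩ = 0.158877 eV, ⟨E²⟩ = 0.0328362 eV².
C_V/k_B = (⟨E²⟩ − ⟨E⟩²)/(kT)² = (0.0328362 − 0.0252419)/0.0318166 = 0.2387.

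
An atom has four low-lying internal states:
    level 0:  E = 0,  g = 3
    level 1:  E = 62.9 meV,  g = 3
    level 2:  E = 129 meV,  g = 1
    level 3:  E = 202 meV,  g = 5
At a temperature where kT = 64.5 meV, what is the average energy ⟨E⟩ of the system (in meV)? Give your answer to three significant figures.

Eᵢ/kT = 0, 0.97519, 2.0000, 3.1318.
Z = Σ gᵢe^(−Eᵢ/kT) = 3·e^(−0) + 3·e^(−0.97519) + 1·e^(−2.0000) + 5·e^(−3.1318) = 3.0000 + 1.1314 + 0.13534 + 0.21820 = 4.4849.
⟨E⟩ = Σ Eᵢ gᵢe^(−Eᵢ/kT) / Z = (0·3.0000 + 62.9·1.1314 + 129·0.13534 + 202·0.21820) / 4.4849 = 29.6 meV.

29.6 meV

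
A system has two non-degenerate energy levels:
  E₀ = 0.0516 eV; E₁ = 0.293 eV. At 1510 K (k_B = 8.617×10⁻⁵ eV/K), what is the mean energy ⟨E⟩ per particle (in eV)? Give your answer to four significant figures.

k_BT = 8.617×10⁻⁵ × 1510 K = 0.130117 eV.
Eᵢ/kT = 0.396566, 2.25182.
Z = Σ e^(−Eᵢ/kT) = e^(−0.396566) + e^(−2.25182) = 0.672626 + 0.105208 = 0.777834.
⟨E⟩ = Σ Eᵢ e^(−Eᵢ/kT) / Z = (0.0516·0.672626 + 0.293·0.105208) / 0.777834 = 0.08425 eV.

0.08425 eV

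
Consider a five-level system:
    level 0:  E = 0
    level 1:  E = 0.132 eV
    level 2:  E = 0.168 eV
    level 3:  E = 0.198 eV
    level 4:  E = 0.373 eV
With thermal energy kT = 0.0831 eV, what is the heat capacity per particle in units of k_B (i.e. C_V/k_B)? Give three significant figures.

0.896

Eᵢ/kT = 0, 1.5884, 2.0217, 2.3827, 4.4886.
Z = Σ e^(−Eᵢ/kT) = e^(−0) + e^(−1.5884) + e^(−2.0217) + e^(−2.3827) + e^(−4.4886) = 1.0000 + 0.20425 + 0.13243 + 0.092301 + 0.011236 = 1.4402.
⟨E⟩ = 0.049768 eV, ⟨E²⟩ = 0.0086643 eV².
C_V/k_B = (⟨E²⟩ − ⟨E⟩²)/(kT)² = (0.0086643 − 0.0024769)/0.0069056 = 0.896.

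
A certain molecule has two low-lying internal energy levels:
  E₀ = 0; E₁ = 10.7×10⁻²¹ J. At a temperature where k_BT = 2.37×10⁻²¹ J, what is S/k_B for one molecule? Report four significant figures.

0.05977

Eᵢ/kT = 0, 4.51477.
Z = Σ e^(−Eᵢ/kT) = e^(−0) + e^(−4.51477) = 1.00000 + 0.0109461 = 1.01095.
⟨E⟩ = Σ EᵢPᵢ = 0.115855 ×10⁻²¹ J.
S/k_B = ln Z + ⟨E⟩/kT = ln(1.01095) + 0.115855/2.37 = 0.0108905 + 0.0488840 = 0.05977.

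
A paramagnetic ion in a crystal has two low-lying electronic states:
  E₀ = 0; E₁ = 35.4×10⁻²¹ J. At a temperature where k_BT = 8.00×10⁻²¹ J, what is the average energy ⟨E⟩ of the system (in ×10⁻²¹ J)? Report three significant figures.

0.419 ×10⁻²¹ J

Eᵢ/kT = 0, 4.4250.
Z = Σ e^(−Eᵢ/kT) = e^(−0) + e^(−4.4250) = 1.0000 + 0.011974 = 1.0120.
⟨E⟩ = Σ Eᵢ e^(−Eᵢ/kT) / Z = (0·1.0000 + 35.4·0.011974) / 1.0120 = 0.419 ×10⁻²¹ J.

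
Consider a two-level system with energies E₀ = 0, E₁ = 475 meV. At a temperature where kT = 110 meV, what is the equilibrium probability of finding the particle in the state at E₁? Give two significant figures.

0.013

Eᵢ/kT = 0, 4.318.
Z = Σ e^(−Eᵢ/kT) = e^(−0) + e^(−4.318) = 1.000 + 0.01333 = 1.013.
P₁ = e^(−E₁/kT) / Z = 0.01333/1.013 = 0.013.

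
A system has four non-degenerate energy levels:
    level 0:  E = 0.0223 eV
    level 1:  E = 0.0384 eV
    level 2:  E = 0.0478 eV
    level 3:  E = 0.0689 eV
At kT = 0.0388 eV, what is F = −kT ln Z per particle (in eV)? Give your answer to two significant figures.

Eᵢ/kT = 0.5747, 0.9897, 1.232, 1.776.
Z = Σ e^(−Eᵢ/kT) = e^(−0.5747) + e^(−0.9897) + e^(−1.232) + e^(−1.776) = 0.5629 + 0.3717 + 0.2917 + 0.1693 = 1.396.
F = −kT ln Z = −0.0388 × ln(1.396) = −0.0388 × 0.3336 = -0.013 eV.

-0.013 eV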